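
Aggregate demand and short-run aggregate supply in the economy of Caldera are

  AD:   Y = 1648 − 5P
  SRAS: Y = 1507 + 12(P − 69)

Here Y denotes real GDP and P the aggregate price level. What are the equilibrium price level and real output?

Write SRAS as Y = 1507 + 12P − 828 = 679 + 12P.
Set AD = SRAS: 1648 − 5P = 679 + 12P, so 969 = 17P and P = 57.
Then Y = 1648 − 5·57 = 1363.

P = 57, Y = 1363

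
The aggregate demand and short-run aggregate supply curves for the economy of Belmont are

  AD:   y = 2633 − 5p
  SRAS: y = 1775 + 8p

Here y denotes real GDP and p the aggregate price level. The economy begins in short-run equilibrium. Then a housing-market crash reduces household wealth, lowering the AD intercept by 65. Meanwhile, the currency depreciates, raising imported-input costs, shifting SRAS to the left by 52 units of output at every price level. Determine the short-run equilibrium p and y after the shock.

p = 65, y = 2243

After both shocks: AD is y = 2568 − 5p and SRAS is y = 1723 + 8p.
Setting them equal: 845 = 13p, so p = 65.
y = 2568 − 5·65 = 2243.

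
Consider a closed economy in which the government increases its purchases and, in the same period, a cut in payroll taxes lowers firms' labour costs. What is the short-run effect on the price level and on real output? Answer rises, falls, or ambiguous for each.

Price level: ambiguous; output: rises

The first event is a positive demand shock: AD shifts right, which by itself pushes P up and Y up.
The second is a favourable supply shock: SRAS shifts right, which by itself pushes P down and Y up.
The two shocks push P in opposite directions, so the effect on P is ambiguous. Both shocks push Y up, so Y rises.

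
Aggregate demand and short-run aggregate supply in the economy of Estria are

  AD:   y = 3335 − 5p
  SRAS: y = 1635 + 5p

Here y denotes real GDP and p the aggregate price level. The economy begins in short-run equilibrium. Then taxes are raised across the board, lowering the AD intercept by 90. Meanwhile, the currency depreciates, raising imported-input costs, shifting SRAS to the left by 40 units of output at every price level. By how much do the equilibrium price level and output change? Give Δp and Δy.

Δp = -5, Δy = -65

After both shocks: AD is y = 3245 − 5p and SRAS is y = 1595 + 5p.
Setting them equal: 1650 = 10p, so p = 165.
y = 3245 − 5·165 = 2420.
Initially p = 170, y = 2485, so Δp = -5 and Δy = -65.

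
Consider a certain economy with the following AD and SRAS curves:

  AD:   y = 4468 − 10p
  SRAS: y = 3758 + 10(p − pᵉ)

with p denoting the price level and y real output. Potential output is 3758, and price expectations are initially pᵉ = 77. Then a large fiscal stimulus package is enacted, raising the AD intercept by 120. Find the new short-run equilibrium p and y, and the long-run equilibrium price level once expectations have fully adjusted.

Short run: p = 80, y = 3788. Long run: p = 83.

AD shifts right: new AD is y = 4588 − 10p. With pᵉ = 77, SRAS is y = 2988 + 10p.
Short run: 4588 − 10p = 2988 + 10p gives 1600 = 20p, so p = 80 and y = 4588 − 10·80 = 3788.
y = 3788 is above potential 3758; expectations adjust and SRAS shifts left until y = 3758.
Long run: on the new AD curve, 3758 = 4588 − 10p gives p = 83.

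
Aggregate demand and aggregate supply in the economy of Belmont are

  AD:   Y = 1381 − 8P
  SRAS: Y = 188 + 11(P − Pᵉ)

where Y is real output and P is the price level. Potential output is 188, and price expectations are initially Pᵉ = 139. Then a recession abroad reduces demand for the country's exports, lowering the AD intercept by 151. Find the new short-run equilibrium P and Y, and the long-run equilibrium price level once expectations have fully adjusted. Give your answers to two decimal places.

Short run: P = 135.32, Y = 147.47. Long run: P = 130.25.

AD shifts left: new AD is Y = 1230 − 8P. With Pᵉ = 139, SRAS is Y = 11P − 1341.
Short run: 1230 − 8P = 11P − 1341 gives 2571 = 19P, so P = 135.32 and Y = 1230 − 8P = 147.47.
Y = 147.47 is below potential 188; expectations adjust and SRAS shifts right until Y = 188.
Long run: on the new AD curve, 188 = 1230 − 8P gives P = 130.25.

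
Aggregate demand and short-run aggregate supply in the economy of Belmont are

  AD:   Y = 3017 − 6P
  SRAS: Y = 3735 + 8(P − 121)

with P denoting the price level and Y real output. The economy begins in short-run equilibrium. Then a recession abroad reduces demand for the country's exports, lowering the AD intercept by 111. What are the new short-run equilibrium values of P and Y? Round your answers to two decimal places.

P = 9.93, Y = 2846.43

This is a negative demand shock: AD shifts left.
New AD: Y = 2906 − 6P.
SRAS can be written Y = 2767 + 8P.
Set AD = SRAS: 2906 − 6P = 2767 + 8P, so 139 = 14P and P = 9.93.
Substituting into AD, Y = 2846.43.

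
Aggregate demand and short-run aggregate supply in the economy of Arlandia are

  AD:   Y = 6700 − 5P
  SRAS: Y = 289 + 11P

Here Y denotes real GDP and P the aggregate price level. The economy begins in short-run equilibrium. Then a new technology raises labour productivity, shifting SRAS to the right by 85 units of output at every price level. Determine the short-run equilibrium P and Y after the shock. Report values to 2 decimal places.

P = 395.38, Y = 4723.13

This is a positive supply shock: SRAS shifts right.
New SRAS: Y = 374 + 11P.
Set AD = SRAS: 6700 − 5P = 374 + 11P, so 6326 = 16P and P = 395.38.
Substituting into AD, Y = 4723.13.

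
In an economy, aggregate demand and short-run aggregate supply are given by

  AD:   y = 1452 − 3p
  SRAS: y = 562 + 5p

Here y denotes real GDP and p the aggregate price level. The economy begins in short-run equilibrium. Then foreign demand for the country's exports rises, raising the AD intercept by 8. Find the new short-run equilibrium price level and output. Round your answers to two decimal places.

p = 112.25, y = 1123.25

This is a positive demand shock: AD shifts right.
New AD: y = 1460 − 3p.
Set AD = SRAS: 1460 − 3p = 562 + 5p, so 898 = 8p and p = 112.25.
Substituting into AD, y = 1123.25.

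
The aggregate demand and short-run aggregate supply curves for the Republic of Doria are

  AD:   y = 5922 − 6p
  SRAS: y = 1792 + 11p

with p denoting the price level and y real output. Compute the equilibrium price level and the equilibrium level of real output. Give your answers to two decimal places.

p = 242.94, y = 4464.35

Set AD = SRAS: 5922 − 6p = 1792 + 11p, so 4130 = 17p and p = 242.94.
Substituting into AD, y = 5922 − 6p = 4464.35.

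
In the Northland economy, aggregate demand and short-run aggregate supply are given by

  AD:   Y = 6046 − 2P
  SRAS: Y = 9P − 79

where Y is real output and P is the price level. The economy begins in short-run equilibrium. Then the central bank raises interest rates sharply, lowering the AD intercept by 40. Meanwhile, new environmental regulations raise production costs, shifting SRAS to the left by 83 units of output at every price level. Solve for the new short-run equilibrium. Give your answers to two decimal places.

P = 560.73, Y = 4884.55

After both shocks: AD is Y = 6006 − 2P and SRAS is Y = 9P − 162.
Setting them equal: 6168 = 11P, so P = 560.73.
Substituting into AD, Y = 4884.55.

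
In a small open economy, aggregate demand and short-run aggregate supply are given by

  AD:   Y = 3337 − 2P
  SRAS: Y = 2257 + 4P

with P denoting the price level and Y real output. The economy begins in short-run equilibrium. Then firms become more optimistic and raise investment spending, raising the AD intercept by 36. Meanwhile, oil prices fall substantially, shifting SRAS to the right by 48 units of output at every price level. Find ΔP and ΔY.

After both shocks: AD is Y = 3373 − 2P and SRAS is Y = 2305 + 4P.
Setting them equal: 1068 = 6P, so P = 178.
Y = 3373 − 2·178 = 3017.
Initially P = 180, Y = 2977, so ΔP = -2 and ΔY = +40.

ΔP = -2, ΔY = +40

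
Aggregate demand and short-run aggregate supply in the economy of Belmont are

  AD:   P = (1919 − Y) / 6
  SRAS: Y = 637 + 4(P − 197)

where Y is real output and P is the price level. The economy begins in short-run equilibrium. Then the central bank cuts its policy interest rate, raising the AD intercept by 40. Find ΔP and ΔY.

This is a positive demand shock: AD shifts right.
New AD: Y = 1959 − 6P.
SRAS can be written Y = 4P − 151.
Set AD = SRAS: 1959 − 6P = 4P − 151, so 2110 = 10P and P = 211.
Y = 1959 − 6·211 = 693.
Initially P = 207, Y = 677, so ΔP = +4 and ΔY = +16.

ΔP = +4, ΔY = +16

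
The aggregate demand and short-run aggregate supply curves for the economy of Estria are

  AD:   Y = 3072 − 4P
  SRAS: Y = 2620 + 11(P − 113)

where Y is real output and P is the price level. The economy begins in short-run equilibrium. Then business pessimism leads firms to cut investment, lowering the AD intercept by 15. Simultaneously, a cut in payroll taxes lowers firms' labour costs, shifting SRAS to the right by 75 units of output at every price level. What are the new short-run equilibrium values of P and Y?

P = 107, Y = 2629

After both shocks: AD is Y = 3057 − 4P and SRAS is Y = 1452 + 11P.
Setting them equal: 1605 = 15P, so P = 107.
Y = 3057 − 4·107 = 2629.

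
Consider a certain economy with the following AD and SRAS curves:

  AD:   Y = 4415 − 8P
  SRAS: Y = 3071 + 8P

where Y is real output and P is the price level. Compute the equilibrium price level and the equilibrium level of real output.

P = 84, Y = 3743

Set AD = SRAS: 4415 − 8P = 3071 + 8P, so 1344 = 16P and P = 84.
Then Y = 4415 − 8·84 = 3743.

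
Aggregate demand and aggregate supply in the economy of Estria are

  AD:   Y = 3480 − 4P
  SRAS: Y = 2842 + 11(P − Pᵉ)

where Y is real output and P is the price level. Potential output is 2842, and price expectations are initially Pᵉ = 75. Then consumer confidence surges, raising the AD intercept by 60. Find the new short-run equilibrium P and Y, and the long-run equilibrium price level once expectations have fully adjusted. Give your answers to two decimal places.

Short run: P = 101.53, Y = 3133.87. Long run: P = 174.50.

AD shifts right: new AD is Y = 3540 − 4P. With Pᵉ = 75, SRAS is Y = 2017 + 11P.
Short run: 3540 − 4P = 2017 + 11P gives 1523 = 15P, so P = 101.53 and Y = 3540 − 4P = 3133.87.
Y = 3133.87 is above potential 2842; expectations adjust and SRAS shifts left until Y = 2842.
Long run: on the new AD curve, 2842 = 3540 − 4P gives P = 174.50.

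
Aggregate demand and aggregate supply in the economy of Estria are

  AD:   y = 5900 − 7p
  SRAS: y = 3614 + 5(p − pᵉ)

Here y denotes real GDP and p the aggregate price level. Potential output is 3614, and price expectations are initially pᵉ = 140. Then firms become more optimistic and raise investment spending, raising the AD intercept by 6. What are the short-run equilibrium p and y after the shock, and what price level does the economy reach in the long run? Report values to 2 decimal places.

Short run: p = 249.33, y = 4160.67. Long run: p = 327.43.

AD shifts right: new AD is y = 5906 − 7p. With pᵉ = 140, SRAS is y = 2914 + 5p.
Short run: 5906 − 7p = 2914 + 5p gives 2992 = 12p, so p = 249.33 and y = 5906 − 7p = 4160.67.
y = 4160.67 is above potential 3614; expectations adjust and SRAS shifts left until y = 3614.
Long run: on the new AD curve, 3614 = 5906 − 7p gives p = 327.43.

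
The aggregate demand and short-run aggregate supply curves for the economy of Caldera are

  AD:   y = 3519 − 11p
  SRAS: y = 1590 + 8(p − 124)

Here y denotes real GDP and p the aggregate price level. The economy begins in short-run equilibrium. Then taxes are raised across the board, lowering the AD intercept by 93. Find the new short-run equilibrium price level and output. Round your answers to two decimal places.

This is a negative demand shock: AD shifts left.
New AD: y = 3426 − 11p.
SRAS can be written y = 598 + 8p.
Set AD = SRAS: 3426 − 11p = 598 + 8p, so 2828 = 19p and p = 148.84.
Substituting into AD, y = 1788.74.

p = 148.84, y = 1788.74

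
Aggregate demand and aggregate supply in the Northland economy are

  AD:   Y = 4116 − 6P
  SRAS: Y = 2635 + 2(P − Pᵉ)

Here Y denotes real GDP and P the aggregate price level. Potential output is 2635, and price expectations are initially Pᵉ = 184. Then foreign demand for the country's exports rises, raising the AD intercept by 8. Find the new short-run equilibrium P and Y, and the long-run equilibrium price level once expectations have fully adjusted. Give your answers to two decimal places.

Short run: P = 232.13, Y = 2731.25. Long run: P = 248.17.

AD shifts right: new AD is Y = 4124 − 6P. With Pᵉ = 184, SRAS is Y = 2267 + 2P.
Short run: 4124 − 6P = 2267 + 2P gives 1857 = 8P, so P = 232.13 and Y = 4124 − 6P = 2731.25.
Y = 2731.25 is above potential 2635; expectations adjust and SRAS shifts left until Y = 2635.
Long run: on the new AD curve, 2635 = 4124 − 6P gives P = 248.17.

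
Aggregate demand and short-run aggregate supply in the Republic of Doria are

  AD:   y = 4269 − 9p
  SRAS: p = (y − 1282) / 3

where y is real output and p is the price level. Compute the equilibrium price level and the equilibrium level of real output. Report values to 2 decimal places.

p = 248.92, y = 2028.75

Rearrange SRAS to y = 1282 + 3p.
Set AD = SRAS: 4269 − 9p = 1282 + 3p, so 2987 = 12p and p = 248.92.
Substituting into AD, y = 4269 − 9p = 2028.75.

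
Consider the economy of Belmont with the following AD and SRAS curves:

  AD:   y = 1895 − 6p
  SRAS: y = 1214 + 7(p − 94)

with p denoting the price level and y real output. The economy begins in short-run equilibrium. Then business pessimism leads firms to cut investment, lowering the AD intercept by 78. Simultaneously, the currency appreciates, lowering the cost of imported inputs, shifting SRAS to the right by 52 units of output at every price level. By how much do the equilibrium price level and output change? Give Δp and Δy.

Δp = -10, Δy = -18

After both shocks: AD is y = 1817 − 6p and SRAS is y = 608 + 7p.
Setting them equal: 1209 = 13p, so p = 93.
y = 1817 − 6·93 = 1259.
Initially p = 103, y = 1277, so Δp = -10 and Δy = -18.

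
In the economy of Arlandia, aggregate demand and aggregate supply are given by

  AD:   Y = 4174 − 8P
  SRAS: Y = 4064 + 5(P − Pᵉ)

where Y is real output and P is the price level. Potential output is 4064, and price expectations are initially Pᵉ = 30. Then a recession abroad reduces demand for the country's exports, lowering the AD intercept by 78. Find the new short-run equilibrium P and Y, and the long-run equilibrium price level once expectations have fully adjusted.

AD shifts left: new AD is Y = 4096 − 8P. With Pᵉ = 30, SRAS is Y = 3914 + 5P.
Short run: 4096 − 8P = 3914 + 5P gives 182 = 13P, so P = 14 and Y = 4096 − 8·14 = 3984.
Y = 3984 is below potential 4064; expectations adjust and SRAS shifts right until Y = 4064.
Long run: on the new AD curve, 4064 = 4096 − 8P gives P = 4.

Short run: P = 14, Y = 3984. Long run: P = 4.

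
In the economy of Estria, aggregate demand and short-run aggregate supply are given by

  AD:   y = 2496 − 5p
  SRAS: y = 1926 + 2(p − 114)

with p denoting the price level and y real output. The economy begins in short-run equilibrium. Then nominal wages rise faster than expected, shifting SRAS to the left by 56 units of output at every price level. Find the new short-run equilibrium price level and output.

This is a negative supply shock: SRAS shifts left.
New SRAS: y = 1642 + 2p.
Set AD = SRAS: 2496 − 5p = 1642 + 2p, so 854 = 7p and p = 122.
y = 2496 − 5·122 = 1886.

p = 122, y = 1886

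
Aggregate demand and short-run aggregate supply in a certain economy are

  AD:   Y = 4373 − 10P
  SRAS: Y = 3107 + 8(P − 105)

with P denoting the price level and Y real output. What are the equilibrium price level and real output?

Write SRAS as Y = 3107 + 8P − 840 = 2267 + 8P.
Set AD = SRAS: 4373 − 10P = 2267 + 8P, so 2106 = 18P and P = 117.
Then Y = 4373 − 10·117 = 3203.

P = 117, Y = 3203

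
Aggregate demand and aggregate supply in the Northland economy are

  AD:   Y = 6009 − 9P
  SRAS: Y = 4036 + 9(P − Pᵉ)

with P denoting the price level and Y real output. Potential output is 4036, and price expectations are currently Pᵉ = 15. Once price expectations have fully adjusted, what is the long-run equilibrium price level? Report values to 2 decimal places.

Short run: with Pᵉ = 15, SRAS is Y = 3901 + 9P. Setting AD = SRAS gives 2108 = 18P, so P = 117.11 and Y = 6009 − 9P = 4955.00.
Output 4955.00 is above potential 4036, so over time expected prices rise and SRAS shifts left until Y returns to 4036.
Long run: Y = 4036 on the AD curve gives 4036 = 6009 − 9P, so P = 219.22.

Long-run P = 219.22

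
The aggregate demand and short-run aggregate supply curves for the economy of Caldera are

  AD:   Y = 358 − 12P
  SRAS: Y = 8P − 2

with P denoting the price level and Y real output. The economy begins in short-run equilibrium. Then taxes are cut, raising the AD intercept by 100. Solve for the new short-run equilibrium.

This is a positive demand shock: AD shifts right.
New AD: Y = 458 − 12P.
Set AD = SRAS: 458 − 12P = 8P − 2, so 460 = 20P and P = 23.
Y = 458 − 12·23 = 182.

P = 23, Y = 182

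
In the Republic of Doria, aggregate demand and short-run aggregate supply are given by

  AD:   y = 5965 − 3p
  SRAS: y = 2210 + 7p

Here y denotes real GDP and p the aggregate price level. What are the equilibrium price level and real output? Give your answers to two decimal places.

Set AD = SRAS: 5965 − 3p = 2210 + 7p, so 3755 = 10p and p = 375.50.
Substituting into AD, y = 5965 − 3p = 4838.50.

p = 375.50, y = 4838.50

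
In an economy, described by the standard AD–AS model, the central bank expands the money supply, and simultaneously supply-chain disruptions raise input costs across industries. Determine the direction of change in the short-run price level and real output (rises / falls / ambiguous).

Price level: rises; output: ambiguous

The first event is a positive demand shock: AD shifts right, which by itself pushes P up and Y up.
The second is an adverse supply shock: SRAS shifts left, which by itself pushes P up and Y down.
Both shocks push P up, so P rises. The two shocks push Y in opposite directions, so the effect on Y is ambiguous.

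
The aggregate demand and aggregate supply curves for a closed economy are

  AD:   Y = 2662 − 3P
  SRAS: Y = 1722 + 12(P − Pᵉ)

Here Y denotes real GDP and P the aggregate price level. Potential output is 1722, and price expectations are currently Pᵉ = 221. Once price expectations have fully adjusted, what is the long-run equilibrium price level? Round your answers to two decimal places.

Short run: with Pᵉ = 221, SRAS is Y = 12P − 930. Setting AD = SRAS gives 3592 = 15P, so P = 239.47 and Y = 2662 − 3P = 1943.60.
Output 1943.60 is above potential 1722, so over time expected prices rise and SRAS shifts left until Y returns to 1722.
Long run: Y = 1722 on the AD curve gives 1722 = 2662 − 3P, so P = 313.33.

Long-run P = 313.33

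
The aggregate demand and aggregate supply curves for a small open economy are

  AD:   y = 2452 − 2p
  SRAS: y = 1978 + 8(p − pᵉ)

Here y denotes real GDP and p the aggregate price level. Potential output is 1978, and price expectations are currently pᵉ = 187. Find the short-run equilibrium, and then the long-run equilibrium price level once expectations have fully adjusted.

Short run: p = 197, y = 2058. Long run: p = 237.

Short run: with pᵉ = 187, SRAS is y = 482 + 8p. Setting AD = SRAS gives 1970 = 10p, so p = 197 and y = 2452 − 2·197 = 2058.
Output 2058 is above potential 1978, so over time expected prices rise and SRAS shifts left until y returns to 1978.
Long run: y = 1978 on the AD curve gives 1978 = 2452 − 2p, so p = 237.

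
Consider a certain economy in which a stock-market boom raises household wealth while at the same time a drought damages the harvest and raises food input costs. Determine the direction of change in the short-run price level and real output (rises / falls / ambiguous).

The first event is a positive demand shock: AD shifts right, which by itself pushes P up and Y up.
The second is an adverse supply shock: SRAS shifts left, which by itself pushes P up and Y down.
Both shocks push P up, so P rises. The two shocks push Y in opposite directions, so the effect on Y is ambiguous.

Price level: rises; output: ambiguous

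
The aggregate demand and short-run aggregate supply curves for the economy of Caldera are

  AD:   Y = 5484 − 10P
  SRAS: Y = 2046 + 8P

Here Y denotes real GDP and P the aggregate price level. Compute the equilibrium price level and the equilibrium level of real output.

Set AD = SRAS: 5484 − 10P = 2046 + 8P, so 3438 = 18P and P = 191.
Then Y = 5484 − 10·191 = 3574.

P = 191, Y = 3574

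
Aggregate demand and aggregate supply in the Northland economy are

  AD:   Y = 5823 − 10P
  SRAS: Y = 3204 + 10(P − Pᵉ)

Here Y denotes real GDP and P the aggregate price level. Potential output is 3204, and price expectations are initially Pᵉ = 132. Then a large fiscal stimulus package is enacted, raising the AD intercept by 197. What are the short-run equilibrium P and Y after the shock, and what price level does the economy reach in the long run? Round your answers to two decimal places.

Short run: P = 206.80, Y = 3952.00. Long run: P = 281.60.

AD shifts right: new AD is Y = 6020 − 10P. With Pᵉ = 132, SRAS is Y = 1884 + 10P.
Short run: 6020 − 10P = 1884 + 10P gives 4136 = 20P, so P = 206.80 and Y = 6020 − 10P = 3952.00.
Y = 3952.00 is above potential 3204; expectations adjust and SRAS shifts left until Y = 3204.
Long run: on the new AD curve, 3204 = 6020 − 10P gives P = 281.60.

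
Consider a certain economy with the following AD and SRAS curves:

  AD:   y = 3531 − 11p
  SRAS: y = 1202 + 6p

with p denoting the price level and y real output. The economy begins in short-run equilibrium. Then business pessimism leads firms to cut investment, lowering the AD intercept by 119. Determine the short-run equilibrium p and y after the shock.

p = 130, y = 1982

This is a negative demand shock: AD shifts left.
New AD: y = 3412 − 11p.
Set AD = SRAS: 3412 − 11p = 1202 + 6p, so 2210 = 17p and p = 130.
y = 3412 − 11·130 = 1982.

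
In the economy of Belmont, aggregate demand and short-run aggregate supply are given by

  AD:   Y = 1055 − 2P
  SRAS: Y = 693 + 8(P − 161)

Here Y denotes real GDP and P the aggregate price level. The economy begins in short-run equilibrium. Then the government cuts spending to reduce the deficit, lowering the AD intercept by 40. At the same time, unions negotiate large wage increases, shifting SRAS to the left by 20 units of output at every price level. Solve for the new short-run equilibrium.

P = 163, Y = 689

After both shocks: AD is Y = 1015 − 2P and SRAS is Y = 8P − 615.
Setting them equal: 1630 = 10P, so P = 163.
Y = 1015 − 2·163 = 689.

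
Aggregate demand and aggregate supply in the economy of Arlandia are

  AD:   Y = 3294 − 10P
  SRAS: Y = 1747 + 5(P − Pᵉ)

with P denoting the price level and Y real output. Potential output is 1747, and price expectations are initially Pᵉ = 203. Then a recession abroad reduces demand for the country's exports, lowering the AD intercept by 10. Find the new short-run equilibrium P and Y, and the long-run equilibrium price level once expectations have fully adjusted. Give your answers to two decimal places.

AD shifts left: new AD is Y = 3284 − 10P. With Pᵉ = 203, SRAS is Y = 732 + 5P.
Short run: 3284 − 10P = 732 + 5P gives 2552 = 15P, so P = 170.13 and Y = 3284 − 10P = 1582.67.
Y = 1582.67 is below potential 1747; expectations adjust and SRAS shifts right until Y = 1747.
Long run: on the new AD curve, 1747 = 3284 − 10P gives P = 153.70.

Short run: P = 170.13, Y = 1582.67. Long run: P = 153.70.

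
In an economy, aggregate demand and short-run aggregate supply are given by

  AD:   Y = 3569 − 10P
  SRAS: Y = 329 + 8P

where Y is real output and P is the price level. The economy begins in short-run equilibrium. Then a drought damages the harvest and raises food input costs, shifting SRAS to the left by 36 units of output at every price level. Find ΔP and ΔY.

ΔP = +2, ΔY = -20

This is a negative supply shock: SRAS shifts left.
New SRAS: Y = 293 + 8P.
Set AD = SRAS: 3569 − 10P = 293 + 8P, so 3276 = 18P and P = 182.
Y = 3569 − 10·182 = 1749.
Initially P = 180, Y = 1769, so ΔP = +2 and ΔY = -20.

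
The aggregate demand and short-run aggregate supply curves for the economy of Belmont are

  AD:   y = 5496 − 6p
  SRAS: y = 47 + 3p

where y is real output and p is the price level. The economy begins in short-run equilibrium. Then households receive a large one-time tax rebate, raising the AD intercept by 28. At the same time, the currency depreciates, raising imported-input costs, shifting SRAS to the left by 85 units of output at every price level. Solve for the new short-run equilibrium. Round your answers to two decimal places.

After both shocks: AD is y = 5524 − 6p and SRAS is y = 3p − 38.
Setting them equal: 5562 = 9p, so p = 618.00.
Substituting into AD, y = 1816.00.

p = 618.00, y = 1816.00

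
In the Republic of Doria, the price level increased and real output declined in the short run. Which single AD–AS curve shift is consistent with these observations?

P rose and Y fell. An AD shift moves P and Y in the same direction; an SRAS shift moves them in opposite directions.
Here P and Y moved in opposite directions, so the SRAS curve shifted.
Since Y fell, SRAS shifted left.

SRAS shifted left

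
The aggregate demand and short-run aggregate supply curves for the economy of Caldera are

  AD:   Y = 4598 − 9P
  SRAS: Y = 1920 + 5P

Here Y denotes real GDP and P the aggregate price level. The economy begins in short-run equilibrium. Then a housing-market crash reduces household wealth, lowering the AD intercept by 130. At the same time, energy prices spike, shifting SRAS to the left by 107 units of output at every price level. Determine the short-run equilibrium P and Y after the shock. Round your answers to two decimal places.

After both shocks: AD is Y = 4468 − 9P and SRAS is Y = 1813 + 5P.
Setting them equal: 2655 = 14P, so P = 189.64.
Substituting into AD, Y = 2761.21.

P = 189.64, Y = 2761.21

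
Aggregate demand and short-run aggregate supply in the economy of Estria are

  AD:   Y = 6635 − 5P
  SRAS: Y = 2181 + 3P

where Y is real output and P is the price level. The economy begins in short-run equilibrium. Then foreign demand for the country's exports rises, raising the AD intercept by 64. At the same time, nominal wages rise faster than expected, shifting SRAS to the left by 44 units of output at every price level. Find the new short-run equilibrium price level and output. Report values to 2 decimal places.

After both shocks: AD is Y = 6699 − 5P and SRAS is Y = 2137 + 3P.
Setting them equal: 4562 = 8P, so P = 570.25.
Substituting into AD, Y = 3847.75.

P = 570.25, Y = 3847.75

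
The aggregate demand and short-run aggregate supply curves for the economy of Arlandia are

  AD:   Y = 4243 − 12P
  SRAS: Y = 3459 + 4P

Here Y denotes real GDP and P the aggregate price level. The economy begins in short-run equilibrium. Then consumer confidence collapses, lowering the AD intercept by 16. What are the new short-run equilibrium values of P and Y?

This is a negative demand shock: AD shifts left.
New AD: Y = 4227 − 12P.
Set AD = SRAS: 4227 − 12P = 3459 + 4P, so 768 = 16P and P = 48.
Y = 4227 − 12·48 = 3651.

P = 48, Y = 3651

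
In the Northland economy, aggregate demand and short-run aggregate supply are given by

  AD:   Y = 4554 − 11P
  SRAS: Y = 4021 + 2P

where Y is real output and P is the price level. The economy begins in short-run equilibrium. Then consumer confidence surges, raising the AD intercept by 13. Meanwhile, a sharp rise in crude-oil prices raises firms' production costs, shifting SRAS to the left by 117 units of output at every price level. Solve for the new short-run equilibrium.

P = 51, Y = 4006

After both shocks: AD is Y = 4567 − 11P and SRAS is Y = 3904 + 2P.
Setting them equal: 663 = 13P, so P = 51.
Y = 4567 − 11·51 = 4006.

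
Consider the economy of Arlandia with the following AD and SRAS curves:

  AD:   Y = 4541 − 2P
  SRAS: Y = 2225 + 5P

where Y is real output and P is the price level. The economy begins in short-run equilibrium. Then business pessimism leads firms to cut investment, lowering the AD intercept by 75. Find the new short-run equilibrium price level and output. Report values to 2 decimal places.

This is a negative demand shock: AD shifts left.
New AD: Y = 4466 − 2P.
Set AD = SRAS: 4466 − 2P = 2225 + 5P, so 2241 = 7P and P = 320.14.
Substituting into AD, Y = 3825.71.

P = 320.14, Y = 3825.71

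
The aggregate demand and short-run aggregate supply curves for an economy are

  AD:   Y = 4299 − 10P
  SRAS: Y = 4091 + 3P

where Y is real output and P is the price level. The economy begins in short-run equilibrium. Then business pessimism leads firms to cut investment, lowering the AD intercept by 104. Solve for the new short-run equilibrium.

This is a negative demand shock: AD shifts left.
New AD: Y = 4195 − 10P.
Set AD = SRAS: 4195 − 10P = 4091 + 3P, so 104 = 13P and P = 8.
Y = 4195 − 10·8 = 4115.

P = 8, Y = 4115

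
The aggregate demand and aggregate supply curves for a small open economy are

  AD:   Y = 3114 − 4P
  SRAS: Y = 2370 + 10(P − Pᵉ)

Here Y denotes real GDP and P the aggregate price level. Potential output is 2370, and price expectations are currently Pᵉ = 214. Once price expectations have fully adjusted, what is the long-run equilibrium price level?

Long-run P = 186

Short run: with Pᵉ = 214, SRAS is Y = 230 + 10P. Setting AD = SRAS gives 2884 = 14P, so P = 206 and Y = 3114 − 4·206 = 2290.
Output 2290 is below potential 2370, so over time expected prices fall and SRAS shifts right until Y returns to 2370.
Long run: Y = 2370 on the AD curve gives 2370 = 3114 − 4P, so P = 186.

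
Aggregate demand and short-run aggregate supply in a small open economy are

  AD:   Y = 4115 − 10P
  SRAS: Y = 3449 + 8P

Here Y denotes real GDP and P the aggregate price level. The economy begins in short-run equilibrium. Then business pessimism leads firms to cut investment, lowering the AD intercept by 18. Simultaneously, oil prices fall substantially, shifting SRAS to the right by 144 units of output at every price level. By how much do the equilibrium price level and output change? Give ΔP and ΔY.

After both shocks: AD is Y = 4097 − 10P and SRAS is Y = 3593 + 8P.
Setting them equal: 504 = 18P, so P = 28.
Y = 4097 − 10·28 = 3817.
Initially P = 37, Y = 3745, so ΔP = -9 and ΔY = +72.

ΔP = -9, ΔY = +72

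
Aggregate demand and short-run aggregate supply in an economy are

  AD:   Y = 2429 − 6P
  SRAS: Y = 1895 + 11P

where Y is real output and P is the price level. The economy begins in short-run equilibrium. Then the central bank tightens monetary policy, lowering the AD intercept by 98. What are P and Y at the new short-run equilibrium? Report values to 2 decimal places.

P = 25.65, Y = 2177.12

This is a negative demand shock: AD shifts left.
New AD: Y = 2331 − 6P.
Set AD = SRAS: 2331 − 6P = 1895 + 11P, so 436 = 17P and P = 25.65.
Substituting into AD, Y = 2177.12.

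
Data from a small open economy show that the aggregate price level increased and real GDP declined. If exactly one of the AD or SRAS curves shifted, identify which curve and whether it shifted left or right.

P rose and Y fell. An AD shift moves P and Y in the same direction; an SRAS shift moves them in opposite directions.
Here P and Y moved in opposite directions, so the SRAS curve shifted.
Since Y fell, SRAS shifted left.

SRAS shifted left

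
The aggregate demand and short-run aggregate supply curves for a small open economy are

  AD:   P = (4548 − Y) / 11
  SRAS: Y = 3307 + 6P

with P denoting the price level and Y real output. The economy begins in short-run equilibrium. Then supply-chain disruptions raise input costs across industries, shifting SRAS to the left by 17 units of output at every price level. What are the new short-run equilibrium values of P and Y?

This is a negative supply shock: SRAS shifts left.
New SRAS: Y = 3290 + 6P.
Set AD = SRAS: 4548 − 11P = 3290 + 6P, so 1258 = 17P and P = 74.
Y = 4548 − 11·74 = 3734.

P = 74, Y = 3734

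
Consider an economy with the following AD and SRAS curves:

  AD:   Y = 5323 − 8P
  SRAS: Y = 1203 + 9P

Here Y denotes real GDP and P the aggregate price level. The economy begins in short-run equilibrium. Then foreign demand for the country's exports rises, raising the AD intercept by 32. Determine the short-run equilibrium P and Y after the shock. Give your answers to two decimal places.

P = 244.24, Y = 3401.12

This is a positive demand shock: AD shifts right.
New AD: Y = 5355 − 8P.
Set AD = SRAS: 5355 − 8P = 1203 + 9P, so 4152 = 17P and P = 244.24.
Substituting into AD, Y = 3401.12.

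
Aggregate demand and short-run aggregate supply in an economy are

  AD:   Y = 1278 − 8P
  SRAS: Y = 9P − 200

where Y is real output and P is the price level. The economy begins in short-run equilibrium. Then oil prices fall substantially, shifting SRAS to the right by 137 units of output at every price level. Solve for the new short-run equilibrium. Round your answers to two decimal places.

This is a positive supply shock: SRAS shifts right.
New SRAS: Y = 9P − 63.
Set AD = SRAS: 1278 − 8P = 9P − 63, so 1341 = 17P and P = 78.88.
Substituting into AD, Y = 646.94.

P = 78.88, Y = 646.94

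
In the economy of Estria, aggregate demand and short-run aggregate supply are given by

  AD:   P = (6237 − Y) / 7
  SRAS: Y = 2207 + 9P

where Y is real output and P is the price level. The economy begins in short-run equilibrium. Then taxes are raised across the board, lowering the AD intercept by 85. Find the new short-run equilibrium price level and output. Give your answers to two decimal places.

P = 246.56, Y = 4426.06

This is a negative demand shock: AD shifts left.
New AD: Y = 6152 − 7P.
Set AD = SRAS: 6152 − 7P = 2207 + 9P, so 3945 = 16P and P = 246.56.
Substituting into AD, Y = 4426.06.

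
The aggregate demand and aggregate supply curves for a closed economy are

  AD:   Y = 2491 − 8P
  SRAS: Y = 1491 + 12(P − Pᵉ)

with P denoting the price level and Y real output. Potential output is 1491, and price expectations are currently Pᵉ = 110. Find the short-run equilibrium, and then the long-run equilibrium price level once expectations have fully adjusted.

Short run: P = 116, Y = 1563. Long run: P = 125.

Short run: with Pᵉ = 110, SRAS is Y = 171 + 12P. Setting AD = SRAS gives 2320 = 20P, so P = 116 and Y = 2491 − 8·116 = 1563.
Output 1563 is above potential 1491, so over time expected prices rise and SRAS shifts left until Y returns to 1491.
Long run: Y = 1491 on the AD curve gives 1491 = 2491 − 8P, so P = 125.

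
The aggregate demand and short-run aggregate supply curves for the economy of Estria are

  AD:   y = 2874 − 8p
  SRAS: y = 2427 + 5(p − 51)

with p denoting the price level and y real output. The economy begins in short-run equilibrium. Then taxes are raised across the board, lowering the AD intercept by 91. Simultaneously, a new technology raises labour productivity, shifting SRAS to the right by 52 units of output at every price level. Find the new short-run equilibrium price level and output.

After both shocks: AD is y = 2783 − 8p and SRAS is y = 2224 + 5p.
Setting them equal: 559 = 13p, so p = 43.
y = 2783 − 8·43 = 2439.

p = 43, y = 2439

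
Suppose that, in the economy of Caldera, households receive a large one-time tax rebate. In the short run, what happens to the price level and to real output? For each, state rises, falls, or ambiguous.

This is a positive demand shock: AD shifts right.
Moving along the upward-sloping SRAS curve, P rises and Y rises.

Price level: rises; output: rises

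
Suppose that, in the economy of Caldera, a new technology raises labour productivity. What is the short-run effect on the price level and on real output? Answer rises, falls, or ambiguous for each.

This is a favourable supply shock: SRAS shifts right.
Moving along the downward-sloping AD curve, P falls and Y rises.

Price level: falls; output: rises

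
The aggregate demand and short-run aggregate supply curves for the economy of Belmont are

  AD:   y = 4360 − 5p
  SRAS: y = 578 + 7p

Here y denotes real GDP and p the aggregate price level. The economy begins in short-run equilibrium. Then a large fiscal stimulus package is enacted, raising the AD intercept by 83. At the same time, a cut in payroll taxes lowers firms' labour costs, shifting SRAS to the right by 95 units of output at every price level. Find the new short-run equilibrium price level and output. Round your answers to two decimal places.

After both shocks: AD is y = 4443 − 5p and SRAS is y = 673 + 7p.
Setting them equal: 3770 = 12p, so p = 314.17.
Substituting into AD, y = 2872.17.

p = 314.17, y = 2872.17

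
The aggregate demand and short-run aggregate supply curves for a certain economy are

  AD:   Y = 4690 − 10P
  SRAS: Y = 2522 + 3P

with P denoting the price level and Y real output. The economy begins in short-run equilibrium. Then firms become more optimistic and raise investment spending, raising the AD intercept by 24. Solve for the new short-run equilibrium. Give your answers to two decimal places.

P = 168.62, Y = 3027.85

This is a positive demand shock: AD shifts right.
New AD: Y = 4714 − 10P.
Set AD = SRAS: 4714 − 10P = 2522 + 3P, so 2192 = 13P and P = 168.62.
Substituting into AD, Y = 3027.85.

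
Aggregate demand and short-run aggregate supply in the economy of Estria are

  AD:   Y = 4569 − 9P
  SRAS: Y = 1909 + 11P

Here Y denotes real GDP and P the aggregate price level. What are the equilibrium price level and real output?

Set AD = SRAS: 4569 − 9P = 1909 + 11P, so 2660 = 20P and P = 133.
Then Y = 4569 − 9·133 = 3372.

P = 133, Y = 3372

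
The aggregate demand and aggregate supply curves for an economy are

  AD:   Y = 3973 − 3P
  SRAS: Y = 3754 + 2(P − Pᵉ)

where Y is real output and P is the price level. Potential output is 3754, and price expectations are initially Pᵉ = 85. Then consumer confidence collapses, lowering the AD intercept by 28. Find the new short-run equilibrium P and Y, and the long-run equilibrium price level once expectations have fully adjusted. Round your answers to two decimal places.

AD shifts left: new AD is Y = 3945 − 3P. With Pᵉ = 85, SRAS is Y = 3584 + 2P.
Short run: 3945 − 3P = 3584 + 2P gives 361 = 5P, so P = 72.20 and Y = 3945 − 3P = 3728.40.
Y = 3728.40 is below potential 3754; expectations adjust and SRAS shifts right until Y = 3754.
Long run: on the new AD curve, 3754 = 3945 − 3P gives P = 63.67.

Short run: P = 72.20, Y = 3728.40. Long run: P = 63.67.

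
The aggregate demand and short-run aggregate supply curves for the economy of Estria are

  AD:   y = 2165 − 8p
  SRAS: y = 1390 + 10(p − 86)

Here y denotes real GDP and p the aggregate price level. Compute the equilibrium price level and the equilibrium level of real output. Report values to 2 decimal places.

Write SRAS as y = 1390 + 10p − 860 = 530 + 10p.
Set AD = SRAS: 2165 − 8p = 530 + 10p, so 1635 = 18p and p = 90.83.
Substituting into AD, y = 2165 − 8p = 1438.33.

p = 90.83, y = 1438.33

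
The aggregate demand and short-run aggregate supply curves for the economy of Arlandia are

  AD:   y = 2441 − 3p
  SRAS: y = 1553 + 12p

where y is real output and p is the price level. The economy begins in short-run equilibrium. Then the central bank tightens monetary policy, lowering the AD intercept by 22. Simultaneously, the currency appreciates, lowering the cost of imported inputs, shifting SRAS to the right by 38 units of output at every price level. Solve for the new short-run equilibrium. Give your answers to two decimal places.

After both shocks: AD is y = 2419 − 3p and SRAS is y = 1591 + 12p.
Setting them equal: 828 = 15p, so p = 55.20.
Substituting into AD, y = 2253.40.

p = 55.20, y = 2253.40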